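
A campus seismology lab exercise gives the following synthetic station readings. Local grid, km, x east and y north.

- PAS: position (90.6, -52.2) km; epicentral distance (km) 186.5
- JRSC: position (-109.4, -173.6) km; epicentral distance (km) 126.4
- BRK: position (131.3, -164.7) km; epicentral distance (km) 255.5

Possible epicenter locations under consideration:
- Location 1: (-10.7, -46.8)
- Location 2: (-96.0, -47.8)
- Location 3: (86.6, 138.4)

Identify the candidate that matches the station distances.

For each candidate, compare |candidate − station| to the reported distance:
Location 1: residuals PAS 85.1, JRSC 34.3, BRK 70.9 → max 85.1 km
Location 2: residuals PAS 0.2, JRSC 0.1, BRK 0.1 → max 0.2 km
Location 3: residuals PAS 4.1, JRSC 242.1, BRK 50.9 → max 242.1 km
Only Location 2 has all residuals ≈ 0.

Location 2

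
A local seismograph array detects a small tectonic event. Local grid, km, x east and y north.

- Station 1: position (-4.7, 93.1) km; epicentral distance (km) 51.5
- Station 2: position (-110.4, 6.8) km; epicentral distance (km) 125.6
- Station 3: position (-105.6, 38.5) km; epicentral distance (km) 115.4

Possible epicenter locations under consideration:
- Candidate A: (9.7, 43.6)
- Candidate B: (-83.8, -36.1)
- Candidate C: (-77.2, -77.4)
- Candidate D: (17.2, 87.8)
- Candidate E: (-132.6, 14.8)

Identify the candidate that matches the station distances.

Candidate A

For each candidate, compare |candidate − station| to the reported distance:
Candidate A: residuals Station 1 0.1, Station 2 0.0, Station 3 0.0 → max 0.1 km
Candidate B: residuals Station 1 100.0, Station 2 75.1, Station 3 37.7 → max 100.0 km
Candidate C: residuals Station 1 133.8, Station 2 35.1, Station 3 3.9 → max 133.8 km
Candidate D: residuals Station 1 29.0, Station 2 25.5, Station 3 16.9 → max 29.0 km
Candidate E: residuals Station 1 98.5, Station 2 102.0, Station 3 79.5 → max 102.0 km
Only Candidate A has all residuals ≈ 0.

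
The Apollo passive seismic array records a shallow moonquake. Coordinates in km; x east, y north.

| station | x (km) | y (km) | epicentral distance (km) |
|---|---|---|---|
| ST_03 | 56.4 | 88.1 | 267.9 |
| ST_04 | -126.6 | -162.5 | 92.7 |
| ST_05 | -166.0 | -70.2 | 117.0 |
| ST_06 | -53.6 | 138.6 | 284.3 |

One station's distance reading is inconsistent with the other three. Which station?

Solve using three stations at a time. Using ST_03, ST_05, ST_06 (subtract circle equations pairwise → linear system) gives (x, y) ≈ (-75.9, -144.8).
Distances from that point to each station vs reported:
  ST_03: calculated 267.9 vs reported 267.9 → residual 0.0 km
  ST_04: calculated 53.7 vs reported 92.7 → residual 39.0 km
  ST_05: calculated 116.9 vs reported 117.0 → residual 0.1 km
  ST_06: calculated 284.3 vs reported 284.3 → residual 0.0 km
ST_03, ST_05, ST_06 are mutually consistent (residuals ≈ 0); ST_04 is off by 39.0 km.

ST_04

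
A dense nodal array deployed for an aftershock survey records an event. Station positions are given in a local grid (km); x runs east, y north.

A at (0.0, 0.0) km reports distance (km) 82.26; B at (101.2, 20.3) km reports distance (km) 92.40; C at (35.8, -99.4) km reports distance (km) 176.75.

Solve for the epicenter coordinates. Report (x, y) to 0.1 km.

Circle about each station: x² + y² = 82.26²; (x − 101.2)² + (y − 20.3)² = 92.40²; (x − 35.8)² + (y + 99.4)² = 176.75².
Subtracting pairs of circle equations eliminates x²+y² and gives linear equations (the radical axes):
202.4 x + 40.6 y = 8882.48
71.6 x − 198.8 y = -13311.85
Solving the 2×2 system: x ≈ 28.4, y ≈ 77.2 km.
Check against A (with the unrounded x, y): √(x²+y²) = 82.25 ≈ 82.26 km. ✓

(28.4, 77.2)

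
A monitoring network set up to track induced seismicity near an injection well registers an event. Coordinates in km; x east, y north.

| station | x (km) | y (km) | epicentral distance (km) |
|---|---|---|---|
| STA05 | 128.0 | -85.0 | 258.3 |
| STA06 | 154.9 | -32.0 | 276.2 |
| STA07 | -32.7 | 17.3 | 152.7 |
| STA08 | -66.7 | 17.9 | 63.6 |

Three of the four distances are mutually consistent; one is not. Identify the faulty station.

Solve using three stations at a time. Using STA05, STA06, STA08 (subtract circle equations pairwise → linear system) gives (x, y) ≈ (-120.8, -15.6).
Distances from that point to each station vs reported:
  STA05: calculated 258.3 vs reported 258.3 → residual 0.0 km
  STA06: calculated 276.2 vs reported 276.2 → residual 0.0 km
  STA07: calculated 94.1 vs reported 152.7 → residual 58.6 km
  STA08: calculated 63.7 vs reported 63.6 → residual 0.1 km
STA05, STA06, STA08 are mutually consistent (residuals ≈ 0); STA07 is off by 58.6 km.

STA07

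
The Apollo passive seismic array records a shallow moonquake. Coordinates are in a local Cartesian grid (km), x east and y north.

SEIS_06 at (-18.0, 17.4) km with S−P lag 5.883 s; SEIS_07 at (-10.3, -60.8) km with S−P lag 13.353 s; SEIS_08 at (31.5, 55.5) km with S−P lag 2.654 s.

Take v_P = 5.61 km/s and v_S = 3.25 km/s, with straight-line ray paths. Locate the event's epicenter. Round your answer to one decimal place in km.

Distance from S−P lag: d = Δt · v_P v_S / (v_P − v_S) = Δt · (5.61·3.25)/(5.61−3.25) ≈ 7.7256·Δt.
So d_SEIS_06 = 45.45, d_SEIS_07 = 103.16, d_SEIS_08 = 20.50 km.
Circle about each station: (x + 18.0)² + (y − 17.4)² = 45.45²; (x + 10.3)² + (y + 60.8)² = 103.16²; (x − 31.5)² + (y − 55.5)² = 20.50².
Subtracting pairs of circle equations eliminates x²+y² and gives linear equations (the radical axes):
15.4 x − 156.4 y = -5400.31
99.0 x + 76.2 y = 5091.19
Solving the 2×2 system: x ≈ 23.1, y ≈ 36.8 km.

23.1 km east, 36.8 km north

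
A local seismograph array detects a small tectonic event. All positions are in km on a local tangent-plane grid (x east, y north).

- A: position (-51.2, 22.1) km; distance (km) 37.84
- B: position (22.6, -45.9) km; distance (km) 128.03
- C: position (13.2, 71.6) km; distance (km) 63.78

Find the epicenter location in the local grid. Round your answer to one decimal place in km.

(-49.5, 59.9)

Circle about each station: (x + 51.2)² + (y − 22.1)² = 37.84²; (x − 22.6)² + (y + 45.9)² = 128.03²; (x − 13.2)² + (y − 71.6)² = 63.78².
Subtracting pairs of circle equations eliminates x²+y² and gives linear equations (the radical axes):
147.6 x − 136.0 y = -15452.10
128.8 x + 99.0 y = -445.07
Solving the 2×2 system: x ≈ -49.5, y ≈ 59.9 km.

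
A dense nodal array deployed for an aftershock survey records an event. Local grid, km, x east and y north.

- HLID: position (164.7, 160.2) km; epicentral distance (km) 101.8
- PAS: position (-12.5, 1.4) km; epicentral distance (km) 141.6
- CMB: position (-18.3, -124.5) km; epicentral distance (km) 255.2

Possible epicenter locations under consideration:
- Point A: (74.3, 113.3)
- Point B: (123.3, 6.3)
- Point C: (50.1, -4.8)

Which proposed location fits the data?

Point A

For each candidate, compare |candidate − station| to the reported distance:
Point A: residuals HLID 0.0, PAS 0.0, CMB 0.0 → max 0.0 km
Point B: residuals HLID 57.6, PAS 5.7, CMB 62.4 → max 62.4 km
Point C: residuals HLID 99.1, PAS 78.7, CMB 117.3 → max 117.3 km
Only Point A has all residuals ≈ 0.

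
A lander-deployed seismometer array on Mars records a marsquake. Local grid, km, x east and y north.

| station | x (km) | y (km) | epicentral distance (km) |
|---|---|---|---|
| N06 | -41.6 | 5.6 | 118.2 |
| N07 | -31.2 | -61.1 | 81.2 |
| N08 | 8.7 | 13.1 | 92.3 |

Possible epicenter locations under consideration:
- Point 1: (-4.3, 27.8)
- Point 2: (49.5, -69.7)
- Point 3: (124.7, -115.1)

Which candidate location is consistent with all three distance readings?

For each candidate, compare |candidate − station| to the reported distance:
Point 1: residuals N06 74.8, N07 11.7, N08 72.7 → max 74.8 km
Point 2: residuals N06 0.0, N07 0.0, N08 0.0 → max 0.0 km
Point 3: residuals N06 87.3, N07 83.8, N08 80.6 → max 87.3 km
Only Point 2 has all residuals ≈ 0.

Point 2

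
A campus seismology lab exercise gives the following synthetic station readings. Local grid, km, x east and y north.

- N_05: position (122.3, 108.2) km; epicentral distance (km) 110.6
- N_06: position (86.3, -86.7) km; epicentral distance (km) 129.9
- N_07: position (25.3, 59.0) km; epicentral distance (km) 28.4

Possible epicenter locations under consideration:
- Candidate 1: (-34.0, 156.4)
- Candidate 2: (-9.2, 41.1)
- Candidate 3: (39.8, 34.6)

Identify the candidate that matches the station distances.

Candidate 3

For each candidate, compare |candidate − station| to the reported distance:
Candidate 1: residuals N_05 53.0, N_06 141.3, N_07 85.6 → max 141.3 km
Candidate 2: residuals N_05 37.0, N_06 29.6, N_07 10.5 → max 37.0 km
Candidate 3: residuals N_05 0.0, N_06 0.0, N_07 0.0 → max 0.0 km
Only Candidate 3 has all residuals ≈ 0.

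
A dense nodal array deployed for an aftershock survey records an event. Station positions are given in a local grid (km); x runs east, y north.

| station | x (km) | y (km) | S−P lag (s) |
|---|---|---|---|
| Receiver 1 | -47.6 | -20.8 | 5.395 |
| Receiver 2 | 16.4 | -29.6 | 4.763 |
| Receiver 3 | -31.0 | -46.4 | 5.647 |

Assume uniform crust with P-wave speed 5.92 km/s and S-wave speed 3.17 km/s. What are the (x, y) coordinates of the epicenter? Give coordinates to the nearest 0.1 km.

-11.6 km east, -13.1 km north

Distance from S−P lag: d = Δt · v_P v_S / (v_P − v_S) = Δt · (5.92·3.17)/(5.92−3.17) ≈ 6.8241·Δt.
So d_Receiver 1 = 36.82, d_Receiver 2 = 32.50, d_Receiver 3 = 38.54 km.
Circle about each station: (x + 47.6)² + (y + 20.8)² = 36.82²; (x − 16.4)² + (y + 29.6)² = 32.50²; (x + 31.0)² + (y + 46.4)² = 38.54².
Subtracting the Receiver 1 equation from the Receiver 2 and Receiver 3 equations removes the quadratic terms:
128.0 x − 17.6 y = -1253.82
33.2 x − 51.2 y = 285.94
Solving the 2×2 system: x ≈ -11.6, y ≈ -13.1 km.
Check against Receiver 1 (with the unrounded x, y): √((x + 47.6)²+(y + 20.8)²) = 36.82 ≈ 36.82 km. ✓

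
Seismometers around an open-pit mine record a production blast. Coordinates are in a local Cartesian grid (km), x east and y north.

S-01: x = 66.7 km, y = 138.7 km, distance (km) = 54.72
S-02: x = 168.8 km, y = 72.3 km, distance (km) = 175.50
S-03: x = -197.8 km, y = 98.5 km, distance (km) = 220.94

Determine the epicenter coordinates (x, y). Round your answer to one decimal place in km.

Circle about each station: (x − 66.7)² + (y − 138.7)² = 54.72²; (x − 168.8)² + (y − 72.3)² = 175.50²; (x + 197.8)² + (y − 98.5)² = 220.94².
Subtracting pairs of circle equations eliminates x²+y² and gives linear equations (the radical axes):
204.2 x − 132.8 y = -17771.82
-529.0 x − 80.4 y = -20679.70
Solving the 2×2 system: x ≈ 15.2, y ≈ 157.2 km.
Check against S-01 (with the unrounded x, y): √((x − 66.7)²+(y − 138.7)²) = 54.72 ≈ 54.72 km. ✓

x ≈ 15.2 km, y ≈ 157.2 km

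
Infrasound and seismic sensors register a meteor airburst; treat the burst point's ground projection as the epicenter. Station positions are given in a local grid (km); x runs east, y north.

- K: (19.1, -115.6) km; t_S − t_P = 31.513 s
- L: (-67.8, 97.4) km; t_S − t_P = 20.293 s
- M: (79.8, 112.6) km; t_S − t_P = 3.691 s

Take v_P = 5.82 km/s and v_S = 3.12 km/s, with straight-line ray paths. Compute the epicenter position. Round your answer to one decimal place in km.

Distance from S−P lag: d = Δt · v_P v_S / (v_P − v_S) = Δt · (5.82·3.12)/(5.82−3.12) ≈ 6.7253·Δt.
So d_K = 211.94, d_L = 136.48, d_M = 24.82 km.
Circle about each station: (x − 19.1)² + (y + 115.6)² = 211.94²; (x + 67.8)² + (y − 97.4)² = 136.48²; (x − 79.8)² + (y − 112.6)² = 24.82².
Subtracting the K equation from the L and M equations removes the quadratic terms:
-173.8 x + 426.0 y = 26647.20
121.4 x + 456.4 y = 49621.16
Solving the 2×2 system: x ≈ 68.5, y ≈ 90.5 km.

x ≈ 68.5 km, y ≈ 90.5 km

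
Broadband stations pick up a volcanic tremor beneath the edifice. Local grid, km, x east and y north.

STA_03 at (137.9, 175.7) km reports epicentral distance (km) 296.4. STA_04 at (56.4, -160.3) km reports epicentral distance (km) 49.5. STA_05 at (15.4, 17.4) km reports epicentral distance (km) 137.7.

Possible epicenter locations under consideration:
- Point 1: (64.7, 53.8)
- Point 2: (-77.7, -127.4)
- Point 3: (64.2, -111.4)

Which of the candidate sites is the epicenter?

Point 3

For each candidate, compare |candidate − station| to the reported distance:
Point 1: residuals STA_03 154.2, STA_04 164.8, STA_05 76.4 → max 164.8 km
Point 2: residuals STA_03 75.6, STA_04 88.6, STA_05 34.4 → max 88.6 km
Point 3: residuals STA_03 0.0, STA_04 0.0, STA_05 0.0 → max 0.0 km
Only Point 3 has all residuals ≈ 0.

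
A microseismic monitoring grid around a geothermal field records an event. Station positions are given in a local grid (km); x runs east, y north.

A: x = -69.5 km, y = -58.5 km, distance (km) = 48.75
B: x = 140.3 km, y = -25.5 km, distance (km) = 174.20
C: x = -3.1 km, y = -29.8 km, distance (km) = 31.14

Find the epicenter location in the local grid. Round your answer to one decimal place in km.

Circle about each station: (x + 69.5)² + (y + 58.5)² = 48.75²; (x − 140.3)² + (y + 25.5)² = 174.20²; (x + 3.1)² + (y + 29.8)² = 31.14².
Subtracting the A equation from the B and C equations removes the quadratic terms:
419.6 x + 66.0 y = -15887.24
132.8 x + 57.4 y = -5947.99
Solving the 2×2 system: x ≈ -33.9, y ≈ -25.2 km.

-33.9 km east, -25.2 km north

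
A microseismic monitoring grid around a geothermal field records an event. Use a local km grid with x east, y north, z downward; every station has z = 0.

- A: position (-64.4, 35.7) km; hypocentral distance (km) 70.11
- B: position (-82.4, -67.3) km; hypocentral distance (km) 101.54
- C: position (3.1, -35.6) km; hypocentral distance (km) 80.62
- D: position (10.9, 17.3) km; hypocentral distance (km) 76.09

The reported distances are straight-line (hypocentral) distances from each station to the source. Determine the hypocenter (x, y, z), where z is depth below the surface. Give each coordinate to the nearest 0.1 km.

Each station gives a sphere (x−x_i)² + (y−y_i)² + z² = d_i² (stations at z=0).
Subtracting the A sphere from B and C: z² cancels, leaving linear equations in x and y:
-36.0 x − 206.0 y = 502.24
135.0 x − 142.6 y = -5729.05
Solving: x ≈ -37.998, y ≈ 4.202 km (keep extra digits for the depth step; rounded: -38.0, 4.2).
Then from the A sphere: z² = 70.11² − (x + 64.4)² − (y − 35.7)² with x = -37.998, y = 4.202, so z ≈ 56.800 ≈ 56.8 km.

(-38.0, 4.2, 56.8)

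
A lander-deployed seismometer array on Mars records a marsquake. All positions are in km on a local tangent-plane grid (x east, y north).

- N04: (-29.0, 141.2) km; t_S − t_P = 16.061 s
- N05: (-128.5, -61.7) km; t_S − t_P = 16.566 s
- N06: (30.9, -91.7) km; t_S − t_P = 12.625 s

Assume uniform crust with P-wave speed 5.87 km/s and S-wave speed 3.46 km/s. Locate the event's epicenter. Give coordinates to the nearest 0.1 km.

x ≈ -7.3 km, y ≈ 7.6 km

Distance from S−P lag: d = Δt · v_P v_S / (v_P − v_S) = Δt · (5.87·3.46)/(5.87−3.46) ≈ 8.4275·Δt.
So d_N04 = 135.35, d_N05 = 139.61, d_N06 = 106.40 km.
Circle about each station: (x + 29.0)² + (y − 141.2)² = 135.35²; (x + 128.5)² + (y + 61.7)² = 139.61²; (x − 30.9)² + (y + 91.7)² = 106.40².
Subtracting the N04 equation from the N05 and N06 equations removes the quadratic terms:
-199.0 x − 405.8 y = -1630.63
119.8 x − 465.8 y = -4416.08
Solving the 2×2 system: x ≈ -7.3, y ≈ 7.6 km.
Check against N04 (with the unrounded x, y): √((x + 29.0)²+(y − 141.2)²) = 135.35 ≈ 135.35 km. ✓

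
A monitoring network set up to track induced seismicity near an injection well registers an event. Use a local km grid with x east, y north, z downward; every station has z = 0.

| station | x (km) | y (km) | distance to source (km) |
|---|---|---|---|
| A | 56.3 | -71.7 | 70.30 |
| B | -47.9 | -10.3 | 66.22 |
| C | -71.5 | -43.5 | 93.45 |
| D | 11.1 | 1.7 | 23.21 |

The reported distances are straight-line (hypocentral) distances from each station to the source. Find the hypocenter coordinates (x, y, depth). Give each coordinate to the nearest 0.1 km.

x ≈ 16.5 km, y ≈ -15.6 km, depth ≈ 14.5 km

Each station gives a sphere (x−x_i)² + (y−y_i)² + z² = d_i² (stations at z=0).
Subtracting the A sphere from B and C: z² cancels, leaving linear equations in x and y:
-208.4 x + 122.8 y = -5353.08
-255.6 x + 56.4 y = -5096.89
Solving: x ≈ 16.501, y ≈ -15.588 km (keep extra digits for the depth step; rounded: 16.5, -15.6).
Then from the A sphere: z² = 70.30² − (x − 56.3)² − (y + 71.7)² with x = 16.501, y = -15.588, so z ≈ 14.477 ≈ 14.5 km.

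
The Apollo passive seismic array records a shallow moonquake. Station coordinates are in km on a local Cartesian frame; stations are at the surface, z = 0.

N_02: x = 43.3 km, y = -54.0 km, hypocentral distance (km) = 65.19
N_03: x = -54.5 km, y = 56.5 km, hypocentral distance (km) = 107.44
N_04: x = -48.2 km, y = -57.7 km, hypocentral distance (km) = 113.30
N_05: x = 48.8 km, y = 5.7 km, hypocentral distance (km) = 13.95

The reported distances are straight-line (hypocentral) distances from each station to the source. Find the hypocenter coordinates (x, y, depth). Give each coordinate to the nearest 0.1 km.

Each station gives a sphere (x−x_i)² + (y−y_i)² + z² = d_i² (stations at z=0).
Subtracting the N_02 sphere from N_03 and N_04: z² cancels, leaving linear equations in x and y:
-195.6 x + 221.0 y = -5922.01
-183.0 x − 7.4 y = -7725.51
Solving: x ≈ 41.803, y ≈ 10.202 km (keep extra digits for the depth step; rounded: 41.8, 10.2).
Then from the N_02 sphere: z² = 65.19² − (x − 43.3)² − (y + 54.0)² with x = 41.803, y = 10.202, so z ≈ 11.207 ≈ 11.2 km.

(41.8, 10.2, 11.2)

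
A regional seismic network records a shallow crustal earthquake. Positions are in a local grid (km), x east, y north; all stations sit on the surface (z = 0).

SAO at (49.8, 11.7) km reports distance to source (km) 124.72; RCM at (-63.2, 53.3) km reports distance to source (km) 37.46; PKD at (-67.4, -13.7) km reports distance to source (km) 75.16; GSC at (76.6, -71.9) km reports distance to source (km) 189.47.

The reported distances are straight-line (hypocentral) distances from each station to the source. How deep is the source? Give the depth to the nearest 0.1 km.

Each station gives a sphere (x−x_i)² + (y−y_i)² + z² = d_i² (stations at z=0).
Subtracting the SAO sphere from RCM and PKD: z² cancels, leaving linear equations in x and y:
-226.0 x + 83.2 y = 18370.03
-234.4 x − 50.8 y = 12019.57
Solving: x ≈ -62.397, y ≈ 51.303 km (keep extra digits for the depth step; rounded: -62.4, 51.3).
Then from the SAO sphere: z² = 124.72² − (x − 49.8)² − (y − 11.7)² with x = -62.397, y = 51.303, so z ≈ 37.397 ≈ 37.4 km.
Check against GSC (with the unrounded solution): distance 189.47 ≈ 189.47 km. ✓

depth ≈ 37.4 km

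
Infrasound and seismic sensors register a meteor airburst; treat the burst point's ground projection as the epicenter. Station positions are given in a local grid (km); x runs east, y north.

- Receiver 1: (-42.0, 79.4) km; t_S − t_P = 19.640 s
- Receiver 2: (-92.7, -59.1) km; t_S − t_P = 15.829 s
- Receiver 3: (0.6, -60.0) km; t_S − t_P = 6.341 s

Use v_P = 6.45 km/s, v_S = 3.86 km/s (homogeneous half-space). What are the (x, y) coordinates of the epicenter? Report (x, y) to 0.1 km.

Distance from S−P lag: d = Δt · v_P v_S / (v_P − v_S) = Δt · (6.45·3.86)/(6.45−3.86) ≈ 9.6127·Δt.
So d_Receiver 1 = 188.79, d_Receiver 2 = 152.16, d_Receiver 3 = 60.95 km.
Circle about each station: (x + 42.0)² + (y − 79.4)² = 188.79²; (x + 92.7)² + (y + 59.1)² = 152.16²; (x − 0.6)² + (y + 60.0)² = 60.95².
Subtracting the Receiver 1 equation from the Receiver 2 and Receiver 3 equations removes the quadratic terms:
-101.4 x − 277.0 y = 16506.74
85.2 x − 278.8 y = 27458.76
Solving the 2×2 system: x ≈ 57.9, y ≈ -80.8 km.

57.9 km east, -80.8 km north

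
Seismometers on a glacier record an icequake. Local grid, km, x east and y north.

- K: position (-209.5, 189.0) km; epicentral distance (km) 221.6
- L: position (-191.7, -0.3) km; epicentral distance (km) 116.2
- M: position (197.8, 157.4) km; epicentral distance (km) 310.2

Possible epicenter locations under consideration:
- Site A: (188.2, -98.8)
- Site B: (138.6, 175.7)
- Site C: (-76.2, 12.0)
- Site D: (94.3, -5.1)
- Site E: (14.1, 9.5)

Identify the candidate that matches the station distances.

For each candidate, compare |candidate − station| to the reported distance:
Site A: residuals K 269.3, L 276.3, M 53.8 → max 276.3 km
Site B: residuals K 126.8, L 258.1, M 248.2 → max 258.1 km
Site C: residuals K 0.0, L 0.0, M 0.0 → max 0.0 km
Site D: residuals K 138.9, L 169.8, M 117.5 → max 169.8 km
Site E: residuals K 65.1, L 89.8, M 74.4 → max 89.8 km
Only Site C has all residuals ≈ 0.

Site C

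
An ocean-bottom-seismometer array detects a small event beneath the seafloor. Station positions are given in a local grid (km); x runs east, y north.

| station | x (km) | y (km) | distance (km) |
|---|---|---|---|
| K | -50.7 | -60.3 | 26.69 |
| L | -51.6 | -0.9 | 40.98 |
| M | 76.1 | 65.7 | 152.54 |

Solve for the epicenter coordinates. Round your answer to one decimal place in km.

Circle about each station: (x + 50.7)² + (y + 60.3)² = 26.69²; (x + 51.6)² + (y + 0.9)² = 40.98²; (x − 76.1)² + (y − 65.7)² = 152.54².
Subtracting pairs of circle equations eliminates x²+y² and gives linear equations (the radical axes):
-1.8 x + 118.8 y = -4510.21
253.6 x + 252.0 y = -18654.98
Solving the 2×2 system: x ≈ -35.3, y ≈ -38.5 km.

x ≈ -35.3 km, y ≈ -38.5 km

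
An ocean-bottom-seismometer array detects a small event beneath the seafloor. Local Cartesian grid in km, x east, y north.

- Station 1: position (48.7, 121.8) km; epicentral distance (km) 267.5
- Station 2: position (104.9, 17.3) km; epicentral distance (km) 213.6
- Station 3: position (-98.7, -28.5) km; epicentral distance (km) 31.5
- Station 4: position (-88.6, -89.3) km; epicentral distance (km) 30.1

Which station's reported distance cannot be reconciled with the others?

Station 1

Solve using three stations at a time. Using Station 2, Station 3, Station 4 (subtract circle equations pairwise → linear system) gives (x, y) ≈ (-94.3, -59.7).
Distances from that point to each station vs reported:
  Station 1: calculated 231.1 vs reported 267.5 → residual 36.4 km
  Station 2: calculated 213.6 vs reported 213.6 → residual 0.0 km
  Station 3: calculated 31.5 vs reported 31.5 → residual 0.0 km
  Station 4: calculated 30.1 vs reported 30.1 → residual 0.0 km
Station 2, Station 3, Station 4 are mutually consistent (residuals ≈ 0); Station 1 is off by 36.4 km.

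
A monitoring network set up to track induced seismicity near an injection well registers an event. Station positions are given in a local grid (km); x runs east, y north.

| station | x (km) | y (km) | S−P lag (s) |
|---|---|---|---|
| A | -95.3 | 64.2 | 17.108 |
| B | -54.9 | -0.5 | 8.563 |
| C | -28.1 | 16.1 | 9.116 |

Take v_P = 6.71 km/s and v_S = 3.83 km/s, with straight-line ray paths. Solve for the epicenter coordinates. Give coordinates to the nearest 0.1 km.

(-11.8, -63.6)

Distance from S−P lag: d = Δt · v_P v_S / (v_P − v_S) = Δt · (6.71·3.83)/(6.71−3.83) ≈ 8.9234·Δt.
So d_A = 152.66, d_B = 76.41, d_C = 81.35 km.
Circle about each station: (x + 95.3)² + (y − 64.2)² = 152.66²; (x + 54.9)² + (y + 0.5)² = 76.41²; (x + 28.1)² + (y − 16.1)² = 81.35².
Subtracting the A equation from the B and C equations removes the quadratic terms:
80.8 x − 129.4 y = 7277.12
134.4 x − 96.2 y = 4532.34
Solving the 2×2 system: x ≈ -11.8, y ≈ -63.6 km.
Check against A (with the unrounded x, y): √((x + 95.3)²+(y − 64.2)²) = 152.66 ≈ 152.66 km. ✓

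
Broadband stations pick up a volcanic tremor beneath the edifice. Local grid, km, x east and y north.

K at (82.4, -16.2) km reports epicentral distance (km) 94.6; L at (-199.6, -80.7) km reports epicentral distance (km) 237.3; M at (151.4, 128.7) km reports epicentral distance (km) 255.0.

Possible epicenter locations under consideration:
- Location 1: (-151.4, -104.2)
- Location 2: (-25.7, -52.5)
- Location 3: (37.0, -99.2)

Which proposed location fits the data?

For each candidate, compare |candidate − station| to the reported distance:
Location 1: residuals K 155.2, L 183.7, M 127.0 → max 183.7 km
Location 2: residuals K 19.4, L 61.1, M 1.6 → max 61.1 km
Location 3: residuals K 0.0, L 0.0, M 0.0 → max 0.0 km
Only Location 3 has all residuals ≈ 0.

Location 3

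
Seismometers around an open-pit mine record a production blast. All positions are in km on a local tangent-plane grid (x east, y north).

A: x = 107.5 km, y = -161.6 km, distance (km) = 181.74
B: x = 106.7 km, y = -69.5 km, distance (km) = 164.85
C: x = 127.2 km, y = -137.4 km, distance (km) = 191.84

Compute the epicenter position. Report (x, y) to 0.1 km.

Circle about each station: (x − 107.5)² + (y + 161.6)² = 181.74²; (x − 106.7)² + (y + 69.5)² = 164.85²; (x − 127.2)² + (y + 137.4)² = 191.84².
Subtracting pairs of circle equations eliminates x²+y² and gives linear equations (the radical axes):
-1.6 x + 184.2 y = -15601.76
39.4 x + 48.4 y = -6385.37
Solving the 2×2 system: x ≈ -57.4, y ≈ -85.2 km.
Check against A (with the unrounded x, y): √((x − 107.5)²+(y + 161.6)²) = 181.74 ≈ 181.74 km. ✓

x ≈ -57.4 km, y ≈ -85.2 km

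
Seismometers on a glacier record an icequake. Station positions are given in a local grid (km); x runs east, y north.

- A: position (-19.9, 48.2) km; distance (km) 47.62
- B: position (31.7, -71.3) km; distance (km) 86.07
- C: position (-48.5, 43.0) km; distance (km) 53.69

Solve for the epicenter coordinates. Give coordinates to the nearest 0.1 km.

x ≈ -15.3 km, y ≈ 0.8 km

Circle about each station: (x + 19.9)² + (y − 48.2)² = 47.62²; (x − 31.7)² + (y + 71.3)² = 86.07²; (x + 48.5)² + (y − 43.0)² = 53.69².
Subtracting pairs of circle equations eliminates x²+y² and gives linear equations (the radical axes):
103.2 x − 239.0 y = -1771.05
-57.2 x − 10.4 y = 867.05
Solving the 2×2 system: x ≈ -15.3, y ≈ 0.8 km.
Check against A (with the unrounded x, y): √((x + 19.9)²+(y − 48.2)²) = 47.62 ≈ 47.62 km. ✓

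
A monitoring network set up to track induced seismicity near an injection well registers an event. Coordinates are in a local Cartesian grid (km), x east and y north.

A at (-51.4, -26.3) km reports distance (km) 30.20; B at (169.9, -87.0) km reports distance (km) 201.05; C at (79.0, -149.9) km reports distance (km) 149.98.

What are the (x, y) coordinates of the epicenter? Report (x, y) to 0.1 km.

(-26.3, -43.1)

Circle about each station: (x + 51.4)² + (y + 26.3)² = 30.20²; (x − 169.9)² + (y + 87.0)² = 201.05²; (x − 79.0)² + (y + 149.9)² = 149.98².
Subtracting the A equation from the B and C equations removes the quadratic terms:
442.6 x − 121.4 y = -6407.70
260.8 x − 247.2 y = 3795.40
Solving the 2×2 system: x ≈ -26.3, y ≈ -43.1 km.
Check against A (with the unrounded x, y): √((x + 51.4)²+(y + 26.3)²) = 30.20 ≈ 30.20 km. ✓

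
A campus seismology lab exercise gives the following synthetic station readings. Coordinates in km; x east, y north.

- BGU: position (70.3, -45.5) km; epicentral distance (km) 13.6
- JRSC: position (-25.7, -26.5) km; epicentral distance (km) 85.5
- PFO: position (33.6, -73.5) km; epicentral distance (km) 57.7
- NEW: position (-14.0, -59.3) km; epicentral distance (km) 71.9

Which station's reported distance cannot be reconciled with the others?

Solve using three stations at a time. Using BGU, JRSC, NEW (subtract circle equations pairwise → linear system) gives (x, y) ≈ (57.0, -48.1).
Distances from that point to each station vs reported:
  BGU: calculated 13.5 vs reported 13.6 → residual 0.1 km
  JRSC: calculated 85.5 vs reported 85.5 → residual 0.0 km
  PFO: calculated 34.5 vs reported 57.7 → residual 23.2 km
  NEW: calculated 71.9 vs reported 71.9 → residual 0.0 km
BGU, JRSC, NEW are mutually consistent (residuals ≈ 0); PFO is off by 23.2 km.

PFO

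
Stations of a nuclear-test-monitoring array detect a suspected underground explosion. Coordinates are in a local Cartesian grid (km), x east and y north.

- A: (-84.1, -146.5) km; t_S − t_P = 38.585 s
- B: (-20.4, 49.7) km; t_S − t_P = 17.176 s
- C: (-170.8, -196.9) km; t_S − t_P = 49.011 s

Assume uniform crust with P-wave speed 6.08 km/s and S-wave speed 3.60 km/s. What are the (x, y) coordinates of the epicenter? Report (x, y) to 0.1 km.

(102.6, 138.3)

Distance from S−P lag: d = Δt · v_P v_S / (v_P − v_S) = Δt · (6.08·3.60)/(6.08−3.60) ≈ 8.8258·Δt.
So d_A = 340.54, d_B = 151.59, d_C = 432.56 km.
Circle about each station: (x + 84.1)² + (y + 146.5)² = 340.54²; (x + 20.4)² + (y − 49.7)² = 151.59²; (x + 170.8)² + (y + 196.9)² = 432.56².
Subtracting pairs of circle equations eliminates x²+y² and gives linear equations (the radical axes):
127.4 x + 392.4 y = 67339.15
-173.4 x − 100.8 y = -31733.47
Solving the 2×2 system: x ≈ 102.6, y ≈ 138.3 km.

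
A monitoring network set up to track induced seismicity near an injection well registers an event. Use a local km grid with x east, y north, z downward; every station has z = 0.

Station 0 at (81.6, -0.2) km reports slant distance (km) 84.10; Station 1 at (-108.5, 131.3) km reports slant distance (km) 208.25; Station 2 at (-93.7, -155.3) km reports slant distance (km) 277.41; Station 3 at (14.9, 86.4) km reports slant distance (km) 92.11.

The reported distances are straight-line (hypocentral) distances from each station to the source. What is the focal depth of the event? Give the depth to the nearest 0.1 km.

depth ≈ 62.5 km

Each station gives a sphere (x−x_i)² + (y−y_i)² + z² = d_i² (stations at z=0).
Subtracting the Station 0 sphere from Station 1 and Station 2: z² cancels, leaving linear equations in x and y:
-380.2 x + 263.0 y = -13941.91
-350.6 x − 310.2 y = -43644.32
Solving: x ≈ 75.201, y ≈ 55.702 km (keep extra digits for the depth step; rounded: 75.2, 55.7).
Then from the Station 0 sphere: z² = 84.10² − (x − 81.6)² − (y + 0.2)² with x = 75.201, y = 55.702, so z ≈ 62.505 ≈ 62.5 km.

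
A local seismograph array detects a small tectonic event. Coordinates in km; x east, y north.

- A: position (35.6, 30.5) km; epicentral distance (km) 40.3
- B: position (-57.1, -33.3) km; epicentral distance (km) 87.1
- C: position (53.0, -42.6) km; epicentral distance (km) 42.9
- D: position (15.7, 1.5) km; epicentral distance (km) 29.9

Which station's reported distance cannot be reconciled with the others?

D

Solve using three stations at a time. Using A, B, C (subtract circle equations pairwise → linear system) gives (x, y) ≈ (26.5, -8.8).
Distances from that point to each station vs reported:
  A: calculated 40.3 vs reported 40.3 → residual 0.0 km
  B: calculated 87.1 vs reported 87.1 → residual 0.0 km
  C: calculated 42.9 vs reported 42.9 → residual 0.0 km
  D: calculated 14.9 vs reported 29.9 → residual 15.0 km
A, B, C are mutually consistent (residuals ≈ 0); D is off by 15.0 km.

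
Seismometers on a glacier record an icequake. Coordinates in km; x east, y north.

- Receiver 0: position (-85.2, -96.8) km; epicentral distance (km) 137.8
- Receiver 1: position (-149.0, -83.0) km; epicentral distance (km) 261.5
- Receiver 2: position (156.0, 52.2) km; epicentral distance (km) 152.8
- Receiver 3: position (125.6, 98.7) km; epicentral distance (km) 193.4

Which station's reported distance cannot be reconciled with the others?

Solve using three stations at a time. Using Receiver 1, Receiver 2, Receiver 3 (subtract circle equations pairwise → linear system) gives (x, y) ≈ (112.3, -94.3).
Distances from that point to each station vs reported:
  Receiver 0: calculated 197.5 vs reported 137.8 → residual 59.7 km
  Receiver 1: calculated 261.6 vs reported 261.5 → residual 0.1 km
  Receiver 2: calculated 152.9 vs reported 152.8 → residual 0.1 km
  Receiver 3: calculated 193.5 vs reported 193.4 → residual 0.1 km
Receiver 1, Receiver 2, Receiver 3 are mutually consistent (residuals ≈ 0); Receiver 0 is off by 59.7 km.

Receiver 0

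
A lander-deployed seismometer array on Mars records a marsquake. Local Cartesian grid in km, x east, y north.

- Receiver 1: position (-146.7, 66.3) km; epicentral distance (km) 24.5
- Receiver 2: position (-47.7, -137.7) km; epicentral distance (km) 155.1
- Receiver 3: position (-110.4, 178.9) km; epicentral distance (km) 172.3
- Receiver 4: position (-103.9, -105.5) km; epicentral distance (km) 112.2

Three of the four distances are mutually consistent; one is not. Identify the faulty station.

Solve using three stations at a time. Using Receiver 2, Receiver 3, Receiver 4 (subtract circle equations pairwise → linear system) gives (x, y) ≈ (-104.3, 6.7).
Distances from that point to each station vs reported:
  Receiver 1: calculated 73.1 vs reported 24.5 → residual 48.6 km
  Receiver 2: calculated 155.1 vs reported 155.1 → residual 0.0 km
  Receiver 3: calculated 172.3 vs reported 172.3 → residual 0.0 km
  Receiver 4: calculated 112.2 vs reported 112.2 → residual 0.0 km
Receiver 2, Receiver 3, Receiver 4 are mutually consistent (residuals ≈ 0); Receiver 1 is off by 48.6 km.

Receiver 1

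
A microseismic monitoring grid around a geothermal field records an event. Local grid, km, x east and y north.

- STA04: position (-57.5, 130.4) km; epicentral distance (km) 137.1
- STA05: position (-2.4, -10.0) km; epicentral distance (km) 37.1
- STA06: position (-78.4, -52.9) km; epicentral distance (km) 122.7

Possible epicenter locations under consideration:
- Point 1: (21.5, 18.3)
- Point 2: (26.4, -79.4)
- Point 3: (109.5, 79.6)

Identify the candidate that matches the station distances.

For each candidate, compare |candidate − station| to the reported distance:
Point 1: residuals STA04 0.0, STA05 0.1, STA06 0.0 → max 0.1 km
Point 2: residuals STA04 88.9, STA05 38.0, STA06 14.6 → max 88.9 km
Point 3: residuals STA04 37.5, STA05 106.3, STA06 107.2 → max 107.2 km
Only Point 1 has all residuals ≈ 0.

Point 1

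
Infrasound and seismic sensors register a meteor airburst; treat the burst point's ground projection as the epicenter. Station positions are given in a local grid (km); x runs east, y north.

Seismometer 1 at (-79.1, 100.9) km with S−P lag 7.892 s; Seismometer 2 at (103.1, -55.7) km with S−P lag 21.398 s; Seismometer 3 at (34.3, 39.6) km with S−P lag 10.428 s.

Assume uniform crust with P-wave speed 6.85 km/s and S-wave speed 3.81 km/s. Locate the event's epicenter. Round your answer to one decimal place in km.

Distance from S−P lag: d = Δt · v_P v_S / (v_P − v_S) = Δt · (6.85·3.81)/(6.85−3.81) ≈ 8.5850·Δt.
So d_Seismometer 1 = 67.75, d_Seismometer 2 = 183.70, d_Seismometer 3 = 89.52 km.
Circle about each station: (x + 79.1)² + (y − 100.9)² = 67.75²; (x − 103.1)² + (y + 55.7)² = 183.70²; (x − 34.3)² + (y − 39.6)² = 89.52².
Subtracting the Seismometer 1 equation from the Seismometer 2 and Seismometer 3 equations removes the quadratic terms:
364.4 x − 313.2 y = -31861.15
226.8 x − 122.6 y = -17116.74
Solving the 2×2 system: x ≈ -55.2, y ≈ 37.5 km.

-55.2 km east, 37.5 km north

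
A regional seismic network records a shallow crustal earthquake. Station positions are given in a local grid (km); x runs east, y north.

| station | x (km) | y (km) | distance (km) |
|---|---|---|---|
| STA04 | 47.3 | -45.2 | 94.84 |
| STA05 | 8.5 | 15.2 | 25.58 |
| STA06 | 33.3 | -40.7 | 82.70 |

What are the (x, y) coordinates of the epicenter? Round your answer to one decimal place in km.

Circle about each station: (x − 47.3)² + (y + 45.2)² = 94.84²; (x − 8.5)² + (y − 15.2)² = 25.58²; (x − 33.3)² + (y + 40.7)² = 82.70².
Subtracting the STA04 equation from the STA05 and STA06 equations removes the quadratic terms:
-77.6 x + 120.8 y = 4363.25
-28.0 x + 9.0 y = 640.39
Solving the 2×2 system: x ≈ -14.2, y ≈ 27.0 km.

x ≈ -14.2 km, y ≈ 27.0 km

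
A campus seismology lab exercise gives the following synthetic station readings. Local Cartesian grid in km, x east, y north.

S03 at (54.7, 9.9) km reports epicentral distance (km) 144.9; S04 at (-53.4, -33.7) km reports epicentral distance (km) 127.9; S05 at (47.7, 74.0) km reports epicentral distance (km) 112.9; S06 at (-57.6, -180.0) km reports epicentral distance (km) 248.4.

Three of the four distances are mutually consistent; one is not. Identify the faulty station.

Solve using three stations at a time. Using S03, S04, S05 (subtract circle equations pairwise → linear system) gives (x, y) ≈ (-63.4, 93.8).
Distances from that point to each station vs reported:
  S03: calculated 144.9 vs reported 144.9 → residual 0.0 km
  S04: calculated 127.9 vs reported 127.9 → residual 0.0 km
  S05: calculated 112.9 vs reported 112.9 → residual 0.0 km
  S06: calculated 273.8 vs reported 248.4 → residual 25.4 km
S03, S04, S05 are mutually consistent (residuals ≈ 0); S06 is off by 25.4 km.

S06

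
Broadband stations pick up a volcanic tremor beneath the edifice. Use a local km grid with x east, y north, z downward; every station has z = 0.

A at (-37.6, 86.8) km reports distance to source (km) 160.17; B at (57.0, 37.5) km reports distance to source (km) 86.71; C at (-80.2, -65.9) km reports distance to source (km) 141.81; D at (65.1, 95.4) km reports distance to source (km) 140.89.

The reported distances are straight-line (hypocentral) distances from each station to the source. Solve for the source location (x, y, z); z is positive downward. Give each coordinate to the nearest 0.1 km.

x ≈ 52.9 km, y ≈ -38.9 km, depth ≈ 40.8 km

Each station gives a sphere (x−x_i)² + (y−y_i)² + z² = d_i² (stations at z=0).
Subtracting the A sphere from B and C: z² cancels, leaving linear equations in x and y:
189.2 x − 98.6 y = 13843.05
-85.2 x − 305.4 y = 7371.20
Solving: x ≈ 52.897, y ≈ -38.893 km (keep extra digits for the depth step; rounded: 52.9, -38.9).
Then from the A sphere: z² = 160.17² − (x + 37.6)² − (y − 86.8)² with x = 52.897, y = -38.893, so z ≈ 40.817 ≈ 40.8 km.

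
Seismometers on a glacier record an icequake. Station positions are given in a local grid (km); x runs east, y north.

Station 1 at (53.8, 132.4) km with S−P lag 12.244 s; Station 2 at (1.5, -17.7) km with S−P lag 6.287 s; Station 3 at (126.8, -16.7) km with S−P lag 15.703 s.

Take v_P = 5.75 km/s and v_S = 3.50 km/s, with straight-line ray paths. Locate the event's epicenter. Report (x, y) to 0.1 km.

x ≈ -2.4 km, y ≈ 38.4 km

Distance from S−P lag: d = Δt · v_P v_S / (v_P − v_S) = Δt · (5.75·3.50)/(5.75−3.50) ≈ 8.9444·Δt.
So d_Station 1 = 109.52, d_Station 2 = 56.23, d_Station 3 = 140.45 km.
Circle about each station: (x − 53.8)² + (y − 132.4)² = 109.52²; (x − 1.5)² + (y + 17.7)² = 56.23²; (x − 126.8)² + (y + 16.7)² = 140.45².
Subtracting the Station 1 equation from the Station 2 and Station 3 equations removes the quadratic terms:
-104.6 x − 300.2 y = -11275.84
146.0 x − 298.2 y = -11798.64
Solving the 2×2 system: x ≈ -2.4, y ≈ 38.4 km.
Check against Station 1 (with the unrounded x, y): √((x − 53.8)²+(y − 132.4)²) = 109.52 ≈ 109.52 km. ✓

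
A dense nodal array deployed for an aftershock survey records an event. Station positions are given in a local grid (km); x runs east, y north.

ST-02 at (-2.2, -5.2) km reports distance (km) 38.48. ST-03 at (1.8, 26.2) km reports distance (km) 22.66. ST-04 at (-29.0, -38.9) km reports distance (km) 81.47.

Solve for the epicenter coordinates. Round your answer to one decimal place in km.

Circle about each station: (x + 2.2)² + (y + 5.2)² = 38.48²; (x − 1.8)² + (y − 26.2)² = 22.66²; (x + 29.0)² + (y + 38.9)² = 81.47².
Subtracting pairs of circle equations eliminates x²+y² and gives linear equations (the radical axes):
8.0 x + 62.8 y = 1625.03
-53.6 x − 67.4 y = -2834.32
Solving the 2×2 system: x ≈ 24.2, y ≈ 22.8 km.

x ≈ 24.2 km, y ≈ 22.8 km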